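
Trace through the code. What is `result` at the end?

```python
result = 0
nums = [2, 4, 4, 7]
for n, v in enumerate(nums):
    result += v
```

Let's trace through this code step by step.

Initialize: result = 0
Initialize: nums = [2, 4, 4, 7]
Entering loop: for n, v in enumerate(nums):

After execution: result = 17
17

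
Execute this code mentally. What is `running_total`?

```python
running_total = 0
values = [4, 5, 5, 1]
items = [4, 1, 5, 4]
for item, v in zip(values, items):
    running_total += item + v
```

Let's trace through this code step by step.

Initialize: running_total = 0
Initialize: values = [4, 5, 5, 1]
Initialize: items = [4, 1, 5, 4]
Entering loop: for item, v in zip(values, items):

After execution: running_total = 29
29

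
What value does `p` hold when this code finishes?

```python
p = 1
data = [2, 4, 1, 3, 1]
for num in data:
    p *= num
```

Let's trace through this code step by step.

Initialize: p = 1
Initialize: data = [2, 4, 1, 3, 1]
Entering loop: for num in data:

After execution: p = 24
24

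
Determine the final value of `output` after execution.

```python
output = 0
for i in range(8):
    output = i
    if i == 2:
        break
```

Let's trace through this code step by step.

Initialize: output = 0
Entering loop: for i in range(8):

After execution: output = 2
2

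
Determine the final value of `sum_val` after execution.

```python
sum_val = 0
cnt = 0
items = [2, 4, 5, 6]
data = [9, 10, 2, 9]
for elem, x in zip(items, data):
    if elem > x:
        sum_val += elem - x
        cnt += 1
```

Let's trace through this code step by step.

Initialize: sum_val = 0
Initialize: cnt = 0
Initialize: items = [2, 4, 5, 6]
Initialize: data = [9, 10, 2, 9]
Entering loop: for elem, x in zip(items, data):

After execution: sum_val = 3
3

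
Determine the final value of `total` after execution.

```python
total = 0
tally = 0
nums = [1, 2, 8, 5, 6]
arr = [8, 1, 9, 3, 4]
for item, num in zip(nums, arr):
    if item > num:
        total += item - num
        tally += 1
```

Let's trace through this code step by step.

Initialize: total = 0
Initialize: tally = 0
Initialize: nums = [1, 2, 8, 5, 6]
Initialize: arr = [8, 1, 9, 3, 4]
Entering loop: for item, num in zip(nums, arr):

After execution: total = 5
5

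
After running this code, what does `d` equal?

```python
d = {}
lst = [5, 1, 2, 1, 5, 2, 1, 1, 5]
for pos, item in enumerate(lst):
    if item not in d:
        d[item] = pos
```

Let's trace through this code step by step.

Initialize: d = {}
Initialize: lst = [5, 1, 2, 1, 5, 2, 1, 1, 5]
Entering loop: for pos, item in enumerate(lst):

After execution: d = {5: 0, 1: 1, 2: 2}
{5: 0, 1: 1, 2: 2}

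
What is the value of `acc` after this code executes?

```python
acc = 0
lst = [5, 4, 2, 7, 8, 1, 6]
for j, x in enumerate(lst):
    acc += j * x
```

Let's trace through this code step by step.

Initialize: acc = 0
Initialize: lst = [5, 4, 2, 7, 8, 1, 6]
Entering loop: for j, x in enumerate(lst):

After execution: acc = 102
102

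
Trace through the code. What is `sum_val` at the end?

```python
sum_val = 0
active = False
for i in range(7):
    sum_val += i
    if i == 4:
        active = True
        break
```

Let's trace through this code step by step.

Initialize: sum_val = 0
Initialize: active = False
Entering loop: for i in range(7):

After execution: sum_val = 10
10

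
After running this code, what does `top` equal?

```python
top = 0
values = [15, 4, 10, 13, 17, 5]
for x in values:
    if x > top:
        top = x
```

Let's trace through this code step by step.

Initialize: top = 0
Initialize: values = [15, 4, 10, 13, 17, 5]
Entering loop: for x in values:

After execution: top = 17
17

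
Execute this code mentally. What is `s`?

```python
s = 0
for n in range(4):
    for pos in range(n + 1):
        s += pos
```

Let's trace through this code step by step.

Initialize: s = 0
Entering loop: for n in range(4):

After execution: s = 10
10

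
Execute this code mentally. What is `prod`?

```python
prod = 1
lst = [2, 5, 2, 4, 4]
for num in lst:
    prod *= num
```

Let's trace through this code step by step.

Initialize: prod = 1
Initialize: lst = [2, 5, 2, 4, 4]
Entering loop: for num in lst:

After execution: prod = 320
320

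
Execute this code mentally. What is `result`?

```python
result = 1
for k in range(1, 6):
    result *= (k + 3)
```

Let's trace through this code step by step.

Initialize: result = 1
Entering loop: for k in range(1, 6):

After execution: result = 6720
6720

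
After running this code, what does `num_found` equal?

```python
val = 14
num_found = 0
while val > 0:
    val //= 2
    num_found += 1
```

Let's trace through this code step by step.

Initialize: val = 14
Initialize: num_found = 0
Entering loop: while val > 0:

After execution: num_found = 4
4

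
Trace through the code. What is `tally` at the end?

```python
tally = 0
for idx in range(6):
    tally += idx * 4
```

Let's trace through this code step by step.

Initialize: tally = 0
Entering loop: for idx in range(6):

After execution: tally = 60
60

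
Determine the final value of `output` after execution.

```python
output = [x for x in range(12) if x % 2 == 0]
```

Let's trace through this code step by step.

Initialize: output = [x for x in range(12) if x % 2 == 0]

After execution: output = [0, 2, 4, 6, 8, 10]
[0, 2, 4, 6, 8, 10]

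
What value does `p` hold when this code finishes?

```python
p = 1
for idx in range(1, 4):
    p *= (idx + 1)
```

Let's trace through this code step by step.

Initialize: p = 1
Entering loop: for idx in range(1, 4):

After execution: p = 24
24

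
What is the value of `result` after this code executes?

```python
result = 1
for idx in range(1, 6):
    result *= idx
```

Let's trace through this code step by step.

Initialize: result = 1
Entering loop: for idx in range(1, 6):

After execution: result = 120
120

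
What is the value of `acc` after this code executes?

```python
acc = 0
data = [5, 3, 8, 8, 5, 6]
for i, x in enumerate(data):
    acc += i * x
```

Let's trace through this code step by step.

Initialize: acc = 0
Initialize: data = [5, 3, 8, 8, 5, 6]
Entering loop: for i, x in enumerate(data):

After execution: acc = 93
93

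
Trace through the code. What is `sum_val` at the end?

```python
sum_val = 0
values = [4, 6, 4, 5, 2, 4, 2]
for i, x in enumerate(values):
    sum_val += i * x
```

Let's trace through this code step by step.

Initialize: sum_val = 0
Initialize: values = [4, 6, 4, 5, 2, 4, 2]
Entering loop: for i, x in enumerate(values):

After execution: sum_val = 69
69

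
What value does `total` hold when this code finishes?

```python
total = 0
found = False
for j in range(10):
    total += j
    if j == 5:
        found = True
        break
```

Let's trace through this code step by step.

Initialize: total = 0
Initialize: found = False
Entering loop: for j in range(10):

After execution: total = 15
15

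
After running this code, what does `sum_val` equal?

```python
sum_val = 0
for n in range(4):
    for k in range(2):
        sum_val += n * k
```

Let's trace through this code step by step.

Initialize: sum_val = 0
Entering loop: for n in range(4):

After execution: sum_val = 6
6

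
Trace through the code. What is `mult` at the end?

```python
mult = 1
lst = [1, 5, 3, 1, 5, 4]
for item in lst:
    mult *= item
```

Let's trace through this code step by step.

Initialize: mult = 1
Initialize: lst = [1, 5, 3, 1, 5, 4]
Entering loop: for item in lst:

After execution: mult = 300
300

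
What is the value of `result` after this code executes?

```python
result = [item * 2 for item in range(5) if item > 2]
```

Let's trace through this code step by step.

Initialize: result = [item * 2 for item in range(5) if item > 2]

After execution: result = [6, 8]
[6, 8]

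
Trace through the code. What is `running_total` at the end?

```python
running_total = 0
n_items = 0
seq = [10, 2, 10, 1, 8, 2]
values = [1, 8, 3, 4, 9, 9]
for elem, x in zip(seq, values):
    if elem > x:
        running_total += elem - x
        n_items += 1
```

Let's trace through this code step by step.

Initialize: running_total = 0
Initialize: n_items = 0
Initialize: seq = [10, 2, 10, 1, 8, 2]
Initialize: values = [1, 8, 3, 4, 9, 9]
Entering loop: for elem, x in zip(seq, values):

After execution: running_total = 16
16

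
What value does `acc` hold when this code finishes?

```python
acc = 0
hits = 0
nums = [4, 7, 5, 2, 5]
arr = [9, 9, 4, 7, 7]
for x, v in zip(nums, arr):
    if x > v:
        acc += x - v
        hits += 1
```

Let's trace through this code step by step.

Initialize: acc = 0
Initialize: hits = 0
Initialize: nums = [4, 7, 5, 2, 5]
Initialize: arr = [9, 9, 4, 7, 7]
Entering loop: for x, v in zip(nums, arr):

After execution: acc = 1
1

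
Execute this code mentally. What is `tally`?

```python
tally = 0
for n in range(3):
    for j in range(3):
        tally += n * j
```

Let's trace through this code step by step.

Initialize: tally = 0
Entering loop: for n in range(3):

After execution: tally = 9
9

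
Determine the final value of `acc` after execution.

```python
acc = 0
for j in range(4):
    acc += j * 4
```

Let's trace through this code step by step.

Initialize: acc = 0
Entering loop: for j in range(4):

After execution: acc = 24
24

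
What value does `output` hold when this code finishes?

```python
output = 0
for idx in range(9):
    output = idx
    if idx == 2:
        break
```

Let's trace through this code step by step.

Initialize: output = 0
Entering loop: for idx in range(9):

After execution: output = 2
2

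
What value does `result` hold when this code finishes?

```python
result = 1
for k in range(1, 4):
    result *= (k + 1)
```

Let's trace through this code step by step.

Initialize: result = 1
Entering loop: for k in range(1, 4):

After execution: result = 24
24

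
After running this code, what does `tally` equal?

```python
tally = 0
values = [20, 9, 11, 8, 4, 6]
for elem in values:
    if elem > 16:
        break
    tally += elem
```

Let's trace through this code step by step.

Initialize: tally = 0
Initialize: values = [20, 9, 11, 8, 4, 6]
Entering loop: for elem in values:

After execution: tally = 0
0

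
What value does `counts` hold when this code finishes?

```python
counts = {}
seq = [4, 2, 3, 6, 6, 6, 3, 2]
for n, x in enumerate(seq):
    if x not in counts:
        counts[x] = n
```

Let's trace through this code step by step.

Initialize: counts = {}
Initialize: seq = [4, 2, 3, 6, 6, 6, 3, 2]
Entering loop: for n, x in enumerate(seq):

After execution: counts = {4: 0, 2: 1, 3: 2, 6: 3}
{4: 0, 2: 1, 3: 2, 6: 3}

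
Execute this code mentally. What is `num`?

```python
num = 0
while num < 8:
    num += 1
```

Let's trace through this code step by step.

Initialize: num = 0
Entering loop: while num < 8:

After execution: num = 8
8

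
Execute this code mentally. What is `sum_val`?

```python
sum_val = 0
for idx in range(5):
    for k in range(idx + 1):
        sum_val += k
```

Let's trace through this code step by step.

Initialize: sum_val = 0
Entering loop: for idx in range(5):

After execution: sum_val = 20
20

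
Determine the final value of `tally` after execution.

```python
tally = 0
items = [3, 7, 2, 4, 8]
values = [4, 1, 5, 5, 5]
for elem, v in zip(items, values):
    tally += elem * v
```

Let's trace through this code step by step.

Initialize: tally = 0
Initialize: items = [3, 7, 2, 4, 8]
Initialize: values = [4, 1, 5, 5, 5]
Entering loop: for elem, v in zip(items, values):

After execution: tally = 89
89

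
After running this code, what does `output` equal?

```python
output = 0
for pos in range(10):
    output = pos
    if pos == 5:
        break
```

Let's trace through this code step by step.

Initialize: output = 0
Entering loop: for pos in range(10):

After execution: output = 5
5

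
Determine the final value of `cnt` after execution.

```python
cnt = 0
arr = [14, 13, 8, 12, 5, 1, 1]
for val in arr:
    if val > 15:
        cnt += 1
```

Let's trace through this code step by step.

Initialize: cnt = 0
Initialize: arr = [14, 13, 8, 12, 5, 1, 1]
Entering loop: for val in arr:

After execution: cnt = 0
0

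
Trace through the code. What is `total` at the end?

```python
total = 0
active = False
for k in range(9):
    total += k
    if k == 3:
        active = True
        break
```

Let's trace through this code step by step.

Initialize: total = 0
Initialize: active = False
Entering loop: for k in range(9):

After execution: total = 6
6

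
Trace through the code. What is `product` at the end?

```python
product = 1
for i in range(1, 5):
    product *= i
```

Let's trace through this code step by step.

Initialize: product = 1
Entering loop: for i in range(1, 5):

After execution: product = 24
24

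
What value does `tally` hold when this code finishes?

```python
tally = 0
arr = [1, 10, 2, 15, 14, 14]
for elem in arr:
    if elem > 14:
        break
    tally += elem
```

Let's trace through this code step by step.

Initialize: tally = 0
Initialize: arr = [1, 10, 2, 15, 14, 14]
Entering loop: for elem in arr:

After execution: tally = 13
13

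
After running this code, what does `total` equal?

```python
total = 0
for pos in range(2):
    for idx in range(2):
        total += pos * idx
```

Let's trace through this code step by step.

Initialize: total = 0
Entering loop: for pos in range(2):

After execution: total = 1
1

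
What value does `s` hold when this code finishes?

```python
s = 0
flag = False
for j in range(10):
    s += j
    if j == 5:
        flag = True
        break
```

Let's trace through this code step by step.

Initialize: s = 0
Initialize: flag = False
Entering loop: for j in range(10):

After execution: s = 15
15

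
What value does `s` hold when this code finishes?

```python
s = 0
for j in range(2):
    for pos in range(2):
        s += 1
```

Let's trace through this code step by step.

Initialize: s = 0
Entering loop: for j in range(2):

After execution: s = 4
4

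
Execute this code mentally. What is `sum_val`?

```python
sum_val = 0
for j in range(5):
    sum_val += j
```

Let's trace through this code step by step.

Initialize: sum_val = 0
Entering loop: for j in range(5):

After execution: sum_val = 10
10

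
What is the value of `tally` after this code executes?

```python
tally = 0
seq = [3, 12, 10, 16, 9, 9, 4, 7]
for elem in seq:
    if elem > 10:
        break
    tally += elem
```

Let's trace through this code step by step.

Initialize: tally = 0
Initialize: seq = [3, 12, 10, 16, 9, 9, 4, 7]
Entering loop: for elem in seq:

After execution: tally = 3
3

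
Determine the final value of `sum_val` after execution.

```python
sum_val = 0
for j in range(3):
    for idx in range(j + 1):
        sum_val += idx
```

Let's trace through this code step by step.

Initialize: sum_val = 0
Entering loop: for j in range(3):

After execution: sum_val = 4
4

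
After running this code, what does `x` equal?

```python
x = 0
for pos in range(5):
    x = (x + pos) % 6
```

Let's trace through this code step by step.

Initialize: x = 0
Entering loop: for pos in range(5):

After execution: x = 4
4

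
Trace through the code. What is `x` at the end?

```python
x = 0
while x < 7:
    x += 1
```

Let's trace through this code step by step.

Initialize: x = 0
Entering loop: while x < 7:

After execution: x = 7
7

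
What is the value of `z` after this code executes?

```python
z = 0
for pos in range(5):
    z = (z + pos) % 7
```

Let's trace through this code step by step.

Initialize: z = 0
Entering loop: for pos in range(5):

After execution: z = 3
3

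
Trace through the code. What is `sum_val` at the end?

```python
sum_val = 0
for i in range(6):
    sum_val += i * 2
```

Let's trace through this code step by step.

Initialize: sum_val = 0
Entering loop: for i in range(6):

After execution: sum_val = 30
30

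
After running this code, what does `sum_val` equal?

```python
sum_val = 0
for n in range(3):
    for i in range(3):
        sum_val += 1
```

Let's trace through this code step by step.

Initialize: sum_val = 0
Entering loop: for n in range(3):

After execution: sum_val = 9
9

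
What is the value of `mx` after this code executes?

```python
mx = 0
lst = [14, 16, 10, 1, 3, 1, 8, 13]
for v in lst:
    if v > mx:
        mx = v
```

Let's trace through this code step by step.

Initialize: mx = 0
Initialize: lst = [14, 16, 10, 1, 3, 1, 8, 13]
Entering loop: for v in lst:

After execution: mx = 16
16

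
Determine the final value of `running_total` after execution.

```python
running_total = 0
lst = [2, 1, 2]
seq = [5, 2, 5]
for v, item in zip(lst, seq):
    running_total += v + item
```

Let's trace through this code step by step.

Initialize: running_total = 0
Initialize: lst = [2, 1, 2]
Initialize: seq = [5, 2, 5]
Entering loop: for v, item in zip(lst, seq):

After execution: running_total = 17
17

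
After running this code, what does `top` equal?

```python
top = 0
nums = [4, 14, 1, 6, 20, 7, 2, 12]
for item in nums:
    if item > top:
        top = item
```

Let's trace through this code step by step.

Initialize: top = 0
Initialize: nums = [4, 14, 1, 6, 20, 7, 2, 12]
Entering loop: for item in nums:

After execution: top = 20
20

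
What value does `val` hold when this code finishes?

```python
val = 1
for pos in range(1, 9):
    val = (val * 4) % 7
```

Let's trace through this code step by step.

Initialize: val = 1
Entering loop: for pos in range(1, 9):

After execution: val = 2
2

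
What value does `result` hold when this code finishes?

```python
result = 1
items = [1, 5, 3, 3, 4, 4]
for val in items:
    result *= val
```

Let's trace through this code step by step.

Initialize: result = 1
Initialize: items = [1, 5, 3, 3, 4, 4]
Entering loop: for val in items:

After execution: result = 720
720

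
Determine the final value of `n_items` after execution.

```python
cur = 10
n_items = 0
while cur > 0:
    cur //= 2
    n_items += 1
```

Let's trace through this code step by step.

Initialize: cur = 10
Initialize: n_items = 0
Entering loop: while cur > 0:

After execution: n_items = 4
4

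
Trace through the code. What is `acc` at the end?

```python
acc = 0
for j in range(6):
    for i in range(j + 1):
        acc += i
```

Let's trace through this code step by step.

Initialize: acc = 0
Entering loop: for j in range(6):

After execution: acc = 35
35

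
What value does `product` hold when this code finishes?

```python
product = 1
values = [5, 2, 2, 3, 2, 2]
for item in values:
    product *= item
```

Let's trace through this code step by step.

Initialize: product = 1
Initialize: values = [5, 2, 2, 3, 2, 2]
Entering loop: for item in values:

After execution: product = 240
240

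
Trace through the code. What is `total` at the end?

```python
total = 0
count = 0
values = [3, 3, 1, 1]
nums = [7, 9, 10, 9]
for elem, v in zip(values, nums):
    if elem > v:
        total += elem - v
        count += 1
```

Let's trace through this code step by step.

Initialize: total = 0
Initialize: count = 0
Initialize: values = [3, 3, 1, 1]
Initialize: nums = [7, 9, 10, 9]
Entering loop: for elem, v in zip(values, nums):

After execution: total = 0
0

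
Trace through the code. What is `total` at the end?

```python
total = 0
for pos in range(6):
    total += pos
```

Let's trace through this code step by step.

Initialize: total = 0
Entering loop: for pos in range(6):

After execution: total = 15
15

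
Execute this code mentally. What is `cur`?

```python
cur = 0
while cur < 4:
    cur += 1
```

Let's trace through this code step by step.

Initialize: cur = 0
Entering loop: while cur < 4:

After execution: cur = 4
4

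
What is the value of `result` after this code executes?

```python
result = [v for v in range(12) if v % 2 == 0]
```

Let's trace through this code step by step.

Initialize: result = [v for v in range(12) if v % 2 == 0]

After execution: result = [0, 2, 4, 6, 8, 10]
[0, 2, 4, 6, 8, 10]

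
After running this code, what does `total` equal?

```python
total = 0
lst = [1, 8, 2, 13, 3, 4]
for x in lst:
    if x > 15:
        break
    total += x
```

Let's trace through this code step by step.

Initialize: total = 0
Initialize: lst = [1, 8, 2, 13, 3, 4]
Entering loop: for x in lst:

After execution: total = 31
31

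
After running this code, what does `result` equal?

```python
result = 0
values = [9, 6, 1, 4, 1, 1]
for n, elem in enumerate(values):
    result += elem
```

Let's trace through this code step by step.

Initialize: result = 0
Initialize: values = [9, 6, 1, 4, 1, 1]
Entering loop: for n, elem in enumerate(values):

After execution: result = 22
22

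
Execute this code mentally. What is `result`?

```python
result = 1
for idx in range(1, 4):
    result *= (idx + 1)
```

Let's trace through this code step by step.

Initialize: result = 1
Entering loop: for idx in range(1, 4):

After execution: result = 24
24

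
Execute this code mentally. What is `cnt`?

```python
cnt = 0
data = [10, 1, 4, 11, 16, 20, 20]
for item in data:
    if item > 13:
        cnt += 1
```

Let's trace through this code step by step.

Initialize: cnt = 0
Initialize: data = [10, 1, 4, 11, 16, 20, 20]
Entering loop: for item in data:

After execution: cnt = 3
3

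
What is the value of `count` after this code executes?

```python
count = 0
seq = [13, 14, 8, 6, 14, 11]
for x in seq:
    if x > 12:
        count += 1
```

Let's trace through this code step by step.

Initialize: count = 0
Initialize: seq = [13, 14, 8, 6, 14, 11]
Entering loop: for x in seq:

After execution: count = 3
3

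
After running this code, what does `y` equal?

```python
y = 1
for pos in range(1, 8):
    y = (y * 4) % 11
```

Let's trace through this code step by step.

Initialize: y = 1
Entering loop: for pos in range(1, 8):

After execution: y = 5
5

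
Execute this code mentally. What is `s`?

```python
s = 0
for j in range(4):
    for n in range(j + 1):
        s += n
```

Let's trace through this code step by step.

Initialize: s = 0
Entering loop: for j in range(4):

After execution: s = 10
10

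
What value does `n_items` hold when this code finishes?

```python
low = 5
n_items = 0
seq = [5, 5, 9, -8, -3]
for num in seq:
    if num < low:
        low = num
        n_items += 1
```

Let's trace through this code step by step.

Initialize: low = 5
Initialize: n_items = 0
Initialize: seq = [5, 5, 9, -8, -3]
Entering loop: for num in seq:

After execution: n_items = 1
1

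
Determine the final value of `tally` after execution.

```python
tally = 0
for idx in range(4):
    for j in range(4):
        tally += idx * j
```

Let's trace through this code step by step.

Initialize: tally = 0
Entering loop: for idx in range(4):

After execution: tally = 36
36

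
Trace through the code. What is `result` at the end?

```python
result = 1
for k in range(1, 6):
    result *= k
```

Let's trace through this code step by step.

Initialize: result = 1
Entering loop: for k in range(1, 6):

After execution: result = 120
120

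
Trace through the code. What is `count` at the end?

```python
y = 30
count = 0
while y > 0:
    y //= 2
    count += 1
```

Let's trace through this code step by step.

Initialize: y = 30
Initialize: count = 0
Entering loop: while y > 0:

After execution: count = 5
5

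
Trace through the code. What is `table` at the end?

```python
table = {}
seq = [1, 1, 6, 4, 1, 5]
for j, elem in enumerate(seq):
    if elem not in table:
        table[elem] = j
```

Let's trace through this code step by step.

Initialize: table = {}
Initialize: seq = [1, 1, 6, 4, 1, 5]
Entering loop: for j, elem in enumerate(seq):

After execution: table = {1: 0, 6: 2, 4: 3, 5: 5}
{1: 0, 6: 2, 4: 3, 5: 5}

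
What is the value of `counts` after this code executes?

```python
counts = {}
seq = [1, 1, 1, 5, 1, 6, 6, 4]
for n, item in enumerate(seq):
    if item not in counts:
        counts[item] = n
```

Let's trace through this code step by step.

Initialize: counts = {}
Initialize: seq = [1, 1, 1, 5, 1, 6, 6, 4]
Entering loop: for n, item in enumerate(seq):

After execution: counts = {1: 0, 5: 3, 6: 5, 4: 7}
{1: 0, 5: 3, 6: 5, 4: 7}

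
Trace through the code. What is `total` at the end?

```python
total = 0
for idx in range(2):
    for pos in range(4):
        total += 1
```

Let's trace through this code step by step.

Initialize: total = 0
Entering loop: for idx in range(2):

After execution: total = 8
8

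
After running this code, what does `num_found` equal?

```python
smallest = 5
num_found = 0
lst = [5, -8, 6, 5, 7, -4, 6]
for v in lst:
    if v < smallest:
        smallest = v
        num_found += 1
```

Let's trace through this code step by step.

Initialize: smallest = 5
Initialize: num_found = 0
Initialize: lst = [5, -8, 6, 5, 7, -4, 6]
Entering loop: for v in lst:

After execution: num_found = 1
1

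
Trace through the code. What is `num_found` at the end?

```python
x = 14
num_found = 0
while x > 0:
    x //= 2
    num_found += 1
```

Let's trace through this code step by step.

Initialize: x = 14
Initialize: num_found = 0
Entering loop: while x > 0:

After execution: num_found = 4
4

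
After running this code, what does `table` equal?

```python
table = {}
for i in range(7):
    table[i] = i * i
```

Let's trace through this code step by step.

Initialize: table = {}
Entering loop: for i in range(7):

After execution: table = {0: 0, 1: 1, 2: 4, 3: 9, 4: 16, 5: 25, 6: 36}
{0: 0, 1: 1, 2: 4, 3: 9, 4: 16, 5: 25, 6: 36}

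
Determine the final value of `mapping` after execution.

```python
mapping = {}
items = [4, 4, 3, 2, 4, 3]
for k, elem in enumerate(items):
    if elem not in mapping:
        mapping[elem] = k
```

Let's trace through this code step by step.

Initialize: mapping = {}
Initialize: items = [4, 4, 3, 2, 4, 3]
Entering loop: for k, elem in enumerate(items):

After execution: mapping = {4: 0, 3: 2, 2: 3}
{4: 0, 3: 2, 2: 3}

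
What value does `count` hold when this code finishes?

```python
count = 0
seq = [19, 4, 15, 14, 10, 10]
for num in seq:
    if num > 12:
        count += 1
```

Let's trace through this code step by step.

Initialize: count = 0
Initialize: seq = [19, 4, 15, 14, 10, 10]
Entering loop: for num in seq:

After execution: count = 3
3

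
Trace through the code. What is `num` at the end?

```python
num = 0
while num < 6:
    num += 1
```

Let's trace through this code step by step.

Initialize: num = 0
Entering loop: while num < 6:

After execution: num = 6
6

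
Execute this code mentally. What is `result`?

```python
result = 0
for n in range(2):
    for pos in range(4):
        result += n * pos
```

Let's trace through this code step by step.

Initialize: result = 0
Entering loop: for n in range(2):

After execution: result = 6
6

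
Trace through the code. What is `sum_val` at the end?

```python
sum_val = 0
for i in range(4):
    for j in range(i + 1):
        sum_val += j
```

Let's trace through this code step by step.

Initialize: sum_val = 0
Entering loop: for i in range(4):

After execution: sum_val = 10
10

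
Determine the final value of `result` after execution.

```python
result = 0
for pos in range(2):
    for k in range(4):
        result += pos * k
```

Let's trace through this code step by step.

Initialize: result = 0
Entering loop: for pos in range(2):

After execution: result = 6
6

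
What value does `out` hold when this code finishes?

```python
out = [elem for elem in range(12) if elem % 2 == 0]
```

Let's trace through this code step by step.

Initialize: out = [elem for elem in range(12) if elem % 2 == 0]

After execution: out = [0, 2, 4, 6, 8, 10]
[0, 2, 4, 6, 8, 10]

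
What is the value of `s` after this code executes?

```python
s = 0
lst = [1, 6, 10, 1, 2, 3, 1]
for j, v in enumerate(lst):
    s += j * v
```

Let's trace through this code step by step.

Initialize: s = 0
Initialize: lst = [1, 6, 10, 1, 2, 3, 1]
Entering loop: for j, v in enumerate(lst):

After execution: s = 58
58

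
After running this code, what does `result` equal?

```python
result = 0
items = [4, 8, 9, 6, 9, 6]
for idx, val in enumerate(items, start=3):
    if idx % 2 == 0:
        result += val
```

Let's trace through this code step by step.

Initialize: result = 0
Initialize: items = [4, 8, 9, 6, 9, 6]
Entering loop: for idx, val in enumerate(items, start=3):

After execution: result = 20
20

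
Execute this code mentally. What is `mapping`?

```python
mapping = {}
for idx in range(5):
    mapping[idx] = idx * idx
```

Let's trace through this code step by step.

Initialize: mapping = {}
Entering loop: for idx in range(5):

After execution: mapping = {0: 0, 1: 1, 2: 4, 3: 9, 4: 16}
{0: 0, 1: 1, 2: 4, 3: 9, 4: 16}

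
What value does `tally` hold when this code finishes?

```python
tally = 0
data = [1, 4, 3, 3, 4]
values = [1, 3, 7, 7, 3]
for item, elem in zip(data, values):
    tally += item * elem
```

Let's trace through this code step by step.

Initialize: tally = 0
Initialize: data = [1, 4, 3, 3, 4]
Initialize: values = [1, 3, 7, 7, 3]
Entering loop: for item, elem in zip(data, values):

After execution: tally = 67
67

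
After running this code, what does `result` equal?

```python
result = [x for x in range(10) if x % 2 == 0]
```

Let's trace through this code step by step.

Initialize: result = [x for x in range(10) if x % 2 == 0]

After execution: result = [0, 2, 4, 6, 8]
[0, 2, 4, 6, 8]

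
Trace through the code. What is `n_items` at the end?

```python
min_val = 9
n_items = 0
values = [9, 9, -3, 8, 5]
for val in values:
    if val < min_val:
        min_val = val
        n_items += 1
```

Let's trace through this code step by step.

Initialize: min_val = 9
Initialize: n_items = 0
Initialize: values = [9, 9, -3, 8, 5]
Entering loop: for val in values:

After execution: n_items = 1
1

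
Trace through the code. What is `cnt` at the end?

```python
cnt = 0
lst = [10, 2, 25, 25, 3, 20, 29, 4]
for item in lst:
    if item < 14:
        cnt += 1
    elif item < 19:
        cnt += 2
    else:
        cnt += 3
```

Let's trace through this code step by step.

Initialize: cnt = 0
Initialize: lst = [10, 2, 25, 25, 3, 20, 29, 4]
Entering loop: for item in lst:

After execution: cnt = 16
16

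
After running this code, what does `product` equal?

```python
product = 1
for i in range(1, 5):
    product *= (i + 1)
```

Let's trace through this code step by step.

Initialize: product = 1
Entering loop: for i in range(1, 5):

After execution: product = 120
120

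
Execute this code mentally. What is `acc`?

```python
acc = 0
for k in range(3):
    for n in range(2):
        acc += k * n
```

Let's trace through this code step by step.

Initialize: acc = 0
Entering loop: for k in range(3):

After execution: acc = 3
3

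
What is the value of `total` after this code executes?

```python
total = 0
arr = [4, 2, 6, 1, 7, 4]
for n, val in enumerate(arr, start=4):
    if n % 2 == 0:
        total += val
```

Let's trace through this code step by step.

Initialize: total = 0
Initialize: arr = [4, 2, 6, 1, 7, 4]
Entering loop: for n, val in enumerate(arr, start=4):

After execution: total = 17
17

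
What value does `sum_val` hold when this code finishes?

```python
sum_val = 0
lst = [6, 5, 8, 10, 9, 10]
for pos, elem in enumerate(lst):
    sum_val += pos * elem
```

Let's trace through this code step by step.

Initialize: sum_val = 0
Initialize: lst = [6, 5, 8, 10, 9, 10]
Entering loop: for pos, elem in enumerate(lst):

After execution: sum_val = 137
137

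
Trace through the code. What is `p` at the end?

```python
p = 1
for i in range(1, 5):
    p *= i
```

Let's trace through this code step by step.

Initialize: p = 1
Entering loop: for i in range(1, 5):

After execution: p = 24
24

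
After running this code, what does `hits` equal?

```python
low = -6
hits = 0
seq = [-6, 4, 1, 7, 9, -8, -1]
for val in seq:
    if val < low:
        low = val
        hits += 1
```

Let's trace through this code step by step.

Initialize: low = -6
Initialize: hits = 0
Initialize: seq = [-6, 4, 1, 7, 9, -8, -1]
Entering loop: for val in seq:

After execution: hits = 1
1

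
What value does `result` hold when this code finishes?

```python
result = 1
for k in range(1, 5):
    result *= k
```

Let's trace through this code step by step.

Initialize: result = 1
Entering loop: for k in range(1, 5):

After execution: result = 24
24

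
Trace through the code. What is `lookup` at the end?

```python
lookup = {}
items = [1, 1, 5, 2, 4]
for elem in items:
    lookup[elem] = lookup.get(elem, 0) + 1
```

Let's trace through this code step by step.

Initialize: lookup = {}
Initialize: items = [1, 1, 5, 2, 4]
Entering loop: for elem in items:

After execution: lookup = {1: 2, 5: 1, 2: 1, 4: 1}
{1: 2, 5: 1, 2: 1, 4: 1}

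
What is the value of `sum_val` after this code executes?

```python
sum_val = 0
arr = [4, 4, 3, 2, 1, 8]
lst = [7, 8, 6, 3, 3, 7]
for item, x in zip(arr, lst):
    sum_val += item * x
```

Let's trace through this code step by step.

Initialize: sum_val = 0
Initialize: arr = [4, 4, 3, 2, 1, 8]
Initialize: lst = [7, 8, 6, 3, 3, 7]
Entering loop: for item, x in zip(arr, lst):

After execution: sum_val = 143
143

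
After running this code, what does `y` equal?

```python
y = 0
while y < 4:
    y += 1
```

Let's trace through this code step by step.

Initialize: y = 0
Entering loop: while y < 4:

After execution: y = 4
4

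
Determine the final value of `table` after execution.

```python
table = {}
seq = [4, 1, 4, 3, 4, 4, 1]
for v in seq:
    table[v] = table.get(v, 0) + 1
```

Let's trace through this code step by step.

Initialize: table = {}
Initialize: seq = [4, 1, 4, 3, 4, 4, 1]
Entering loop: for v in seq:

After execution: table = {4: 4, 1: 2, 3: 1}
{4: 4, 1: 2, 3: 1}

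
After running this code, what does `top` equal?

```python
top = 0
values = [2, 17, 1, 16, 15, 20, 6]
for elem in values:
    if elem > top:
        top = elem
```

Let's trace through this code step by step.

Initialize: top = 0
Initialize: values = [2, 17, 1, 16, 15, 20, 6]
Entering loop: for elem in values:

After execution: top = 20
20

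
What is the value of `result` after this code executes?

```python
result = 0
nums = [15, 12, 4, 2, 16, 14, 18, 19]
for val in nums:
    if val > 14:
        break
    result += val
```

Let's trace through this code step by step.

Initialize: result = 0
Initialize: nums = [15, 12, 4, 2, 16, 14, 18, 19]
Entering loop: for val in nums:

After execution: result = 0
0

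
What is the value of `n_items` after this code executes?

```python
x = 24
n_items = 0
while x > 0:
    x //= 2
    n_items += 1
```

Let's trace through this code step by step.

Initialize: x = 24
Initialize: n_items = 0
Entering loop: while x > 0:

After execution: n_items = 5
5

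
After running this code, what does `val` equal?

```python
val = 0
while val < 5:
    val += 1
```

Let's trace through this code step by step.

Initialize: val = 0
Entering loop: while val < 5:

After execution: val = 5
5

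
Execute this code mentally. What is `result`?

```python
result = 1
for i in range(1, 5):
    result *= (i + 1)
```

Let's trace through this code step by step.

Initialize: result = 1
Entering loop: for i in range(1, 5):

After execution: result = 120
120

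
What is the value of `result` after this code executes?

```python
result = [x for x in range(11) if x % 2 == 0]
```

Let's trace through this code step by step.

Initialize: result = [x for x in range(11) if x % 2 == 0]

After execution: result = [0, 2, 4, 6, 8, 10]
[0, 2, 4, 6, 8, 10]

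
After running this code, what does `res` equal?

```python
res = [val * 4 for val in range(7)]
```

Let's trace through this code step by step.

Initialize: res = [val * 4 for val in range(7)]

After execution: res = [0, 4, 8, 12, 16, 20, 24]
[0, 4, 8, 12, 16, 20, 24]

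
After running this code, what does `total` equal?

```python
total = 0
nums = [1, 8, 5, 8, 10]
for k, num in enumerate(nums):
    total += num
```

Let's trace through this code step by step.

Initialize: total = 0
Initialize: nums = [1, 8, 5, 8, 10]
Entering loop: for k, num in enumerate(nums):

After execution: total = 32
32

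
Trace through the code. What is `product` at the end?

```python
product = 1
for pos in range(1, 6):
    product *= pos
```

Let's trace through this code step by step.

Initialize: product = 1
Entering loop: for pos in range(1, 6):

After execution: product = 120
120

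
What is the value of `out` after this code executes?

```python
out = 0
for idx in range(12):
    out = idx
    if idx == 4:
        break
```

Let's trace through this code step by step.

Initialize: out = 0
Entering loop: for idx in range(12):

After execution: out = 4
4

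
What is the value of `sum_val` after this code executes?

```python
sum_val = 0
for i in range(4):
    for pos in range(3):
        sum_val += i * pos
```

Let's trace through this code step by step.

Initialize: sum_val = 0
Entering loop: for i in range(4):

After execution: sum_val = 18
18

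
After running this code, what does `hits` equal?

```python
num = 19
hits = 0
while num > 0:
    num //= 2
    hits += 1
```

Let's trace through this code step by step.

Initialize: num = 19
Initialize: hits = 0
Entering loop: while num > 0:

After execution: hits = 5
5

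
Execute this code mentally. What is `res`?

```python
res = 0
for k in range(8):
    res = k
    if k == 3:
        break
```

Let's trace through this code step by step.

Initialize: res = 0
Entering loop: for k in range(8):

After execution: res = 3
3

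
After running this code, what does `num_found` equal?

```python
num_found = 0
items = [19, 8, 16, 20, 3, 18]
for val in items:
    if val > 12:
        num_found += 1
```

Let's trace through this code step by step.

Initialize: num_found = 0
Initialize: items = [19, 8, 16, 20, 3, 18]
Entering loop: for val in items:

After execution: num_found = 4
4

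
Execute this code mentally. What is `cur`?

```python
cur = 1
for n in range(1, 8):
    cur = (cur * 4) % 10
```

Let's trace through this code step by step.

Initialize: cur = 1
Entering loop: for n in range(1, 8):

After execution: cur = 4
4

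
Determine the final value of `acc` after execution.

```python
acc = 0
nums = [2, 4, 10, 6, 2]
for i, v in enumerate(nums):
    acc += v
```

Let's trace through this code step by step.

Initialize: acc = 0
Initialize: nums = [2, 4, 10, 6, 2]
Entering loop: for i, v in enumerate(nums):

After execution: acc = 24
24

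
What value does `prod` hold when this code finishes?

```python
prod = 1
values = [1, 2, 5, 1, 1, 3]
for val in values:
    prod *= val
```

Let's trace through this code step by step.

Initialize: prod = 1
Initialize: values = [1, 2, 5, 1, 1, 3]
Entering loop: for val in values:

After execution: prod = 30
30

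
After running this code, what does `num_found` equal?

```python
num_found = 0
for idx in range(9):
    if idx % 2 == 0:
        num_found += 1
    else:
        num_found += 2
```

Let's trace through this code step by step.

Initialize: num_found = 0
Entering loop: for idx in range(9):

After execution: num_found = 13
13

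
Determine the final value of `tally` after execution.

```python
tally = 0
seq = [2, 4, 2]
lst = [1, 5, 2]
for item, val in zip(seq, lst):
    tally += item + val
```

Let's trace through this code step by step.

Initialize: tally = 0
Initialize: seq = [2, 4, 2]
Initialize: lst = [1, 5, 2]
Entering loop: for item, val in zip(seq, lst):

After execution: tally = 16
16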